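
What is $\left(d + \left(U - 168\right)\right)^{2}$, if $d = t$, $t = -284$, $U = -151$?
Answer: $363609$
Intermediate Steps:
$d = -284$
$\left(d + \left(U - 168\right)\right)^{2} = \left(-284 - 319\right)^{2} = \left(-603\right)^{2} = 363609$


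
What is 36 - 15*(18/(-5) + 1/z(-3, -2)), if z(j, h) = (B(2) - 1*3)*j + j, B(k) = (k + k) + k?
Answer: 365/4 ≈ 91.250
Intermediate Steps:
B(k) = 3*k (B(k) = 2*k + k = 3*k)
z(j, h) = 4*j (z(j, h) = (3*2 - 1*3)*j + j = (6 - 3)*j + j = 3*j + j = 4*j)
36 - 15*(18/(-5) + 1/z(-3, -2)) = 36 - 15*(18/(-5) + 1/(4*(-3))) = 36 - 15*(18*(-1/5) + 1/(-12)) = 36 - 15*(-18/5 + 1*(-1/12)) = 36 - 15*(-18/5 - 1/12) = 36 - 15*(-221/60) = 36 + 221/4 = 365/4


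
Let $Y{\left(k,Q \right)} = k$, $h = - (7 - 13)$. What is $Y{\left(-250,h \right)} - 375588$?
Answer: $-375838$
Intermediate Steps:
$h = 6$ ($h = \left(-1\right) \left(-6\right) = 6$)
$Y{\left(-250,h \right)} - 375588 = -250 - 375588 = -375838$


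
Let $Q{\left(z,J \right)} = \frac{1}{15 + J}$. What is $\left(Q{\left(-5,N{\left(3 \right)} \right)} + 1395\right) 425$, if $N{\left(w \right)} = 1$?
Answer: $\frac{9486425}{16} \approx 5.929 \cdot 10^{5}$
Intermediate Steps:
$\left(Q{\left(-5,N{\left(3 \right)} \right)} + 1395\right) 425 = \left(\frac{1}{15 + 1} + 1395\right) 425 = \left(\frac{1}{16} + 1395\right) 425 = \frac{22321}{16} \cdot 425 = \frac{9486425}{16}$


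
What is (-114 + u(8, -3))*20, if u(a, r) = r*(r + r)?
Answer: -1920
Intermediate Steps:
u(a, r) = 2*r**2 (u(a, r) = r*(2*r) = 2*r**2)
(-114 + u(8, -3))*20 = (-114 + 2*(-3)**2)*20 = (-114 + 2*9)*20 = (-114 + 18)*20 = -96*20 = -1920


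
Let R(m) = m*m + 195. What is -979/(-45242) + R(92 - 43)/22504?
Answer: 8717478/63632873 ≈ 0.13700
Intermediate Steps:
R(m) = 195 + m**2 (R(m) = m**2 + 195 = 195 + m**2)
-979/(-45242) + R(92 - 43)/22504 = -979/(-45242) + (195 + (92 - 43)**2)/22504 = -979*(-1/45242) + (195 + 49**2)*(1/22504) = 979/45242 + (195 + 2401)*(1/22504) = 979/45242 + 2596*(1/22504) = 979/45242 + 649/5626 = 8717478/63632873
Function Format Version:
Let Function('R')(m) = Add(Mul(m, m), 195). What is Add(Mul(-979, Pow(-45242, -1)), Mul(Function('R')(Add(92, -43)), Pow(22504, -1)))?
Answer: Rational(8717478, 63632873) ≈ 0.13700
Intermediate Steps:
Function('R')(m) = Add(195, Pow(m, 2)) (Function('R')(m) = Add(Pow(m, 2), 195) = Add(195, Pow(m, 2)))
Add(Mul(-979, Pow(-45242, -1)), Mul(Function('R')(Add(92, -43)), Pow(22504, -1))) = Add(Mul(-979, Pow(-45242, -1)), Mul(Add(195, Pow(Add(92, -43), 2)), Pow(22504, -1))) = Add(Mul(-979, Rational(-1, 45242)), Mul(Add(195, Pow(49, 2)), Rational(1, 22504))) = Add(Rational(979, 45242), Mul(Add(195, 2401), Rational(1, 22504))) = Add(Rational(979, 45242), Mul(2596, Rational(1, 22504))) = Add(Rational(979, 45242), Rational(649, 5626)) = Rational(8717478, 63632873)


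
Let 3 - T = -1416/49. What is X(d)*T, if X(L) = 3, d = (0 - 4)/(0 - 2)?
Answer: 4689/49 ≈ 95.694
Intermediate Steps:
d = 2 (d = -4/(-2) = -4*(-1/2) = 2)
T = 1563/49 (T = 3 - (-1416)/49 = 3 - 1*(-1416/49) = 3 + 1416/49 = 1563/49 ≈ 31.898)
X(d)*T = 3*(1563/49) = 4689/49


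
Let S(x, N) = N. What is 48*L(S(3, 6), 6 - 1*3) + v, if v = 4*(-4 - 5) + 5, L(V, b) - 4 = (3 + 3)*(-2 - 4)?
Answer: -1567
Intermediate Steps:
L(V, b) = -32 (L(V, b) = 4 + (3 + 3)*(-2 - 4) = 4 + 6*(-6) = 4 - 36 = -32)
v = -31 (v = 4*(-9) + 5 = -36 + 5 = -31)
48*L(S(3, 6), 6 - 1*3) + v = 48*(-32) - 31 = -1536 - 31 = -1567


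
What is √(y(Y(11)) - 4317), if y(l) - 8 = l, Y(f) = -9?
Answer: I*√4318 ≈ 65.711*I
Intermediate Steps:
y(l) = 8 + l
√(y(Y(11)) - 4317) = √((8 - 9) - 4317) = √(-1 - 4317) = √(-4318) = I*√4318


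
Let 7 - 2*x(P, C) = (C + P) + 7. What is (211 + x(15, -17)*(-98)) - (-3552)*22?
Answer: 78257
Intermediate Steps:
x(P, C) = -C/2 - P/2 (x(P, C) = 7/2 - ((C + P) + 7)/2 = 7/2 - (7 + C + P)/2 = 7/2 + (-7/2 - C/2 - P/2) = -C/2 - P/2)
(211 + x(15, -17)*(-98)) - (-3552)*22 = (211 + (-½*(-17) - ½*15)*(-98)) - (-3552)*22 = (211 + (17/2 - 15/2)*(-98)) - 1*(-78144) = (211 + 1*(-98)) + 78144 = (211 - 98) + 78144 = 113 + 78144 = 78257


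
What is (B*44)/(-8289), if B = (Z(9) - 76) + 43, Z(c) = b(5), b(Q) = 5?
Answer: 1232/8289 ≈ 0.14863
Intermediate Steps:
Z(c) = 5
B = -28 (B = (5 - 76) + 43 = -71 + 43 = -28)
(B*44)/(-8289) = -28*44/(-8289) = -1232*(-1/8289) = 1232/8289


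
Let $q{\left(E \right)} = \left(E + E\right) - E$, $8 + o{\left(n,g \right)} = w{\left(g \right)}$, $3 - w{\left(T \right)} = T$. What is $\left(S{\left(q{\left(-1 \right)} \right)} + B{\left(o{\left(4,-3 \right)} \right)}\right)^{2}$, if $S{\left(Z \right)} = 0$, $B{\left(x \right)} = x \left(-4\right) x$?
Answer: $256$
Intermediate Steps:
$w{\left(T \right)} = 3 - T$
$o{\left(n,g \right)} = -5 - g$ ($o{\left(n,g \right)} = -8 - \left(-3 + g\right) = -5 - g$)
$q{\left(E \right)} = E$ ($q{\left(E \right)} = 2 E - E = E$)
$B{\left(x \right)} = - 4 x^{2}$ ($B{\left(x \right)} = - 4 x x = - 4 x^{2}$)
$\left(S{\left(q{\left(-1 \right)} \right)} + B{\left(o{\left(4,-3 \right)} \right)}\right)^{2} = \left(0 - 4 \left(-5 - -3\right)^{2}\right)^{2} = \left(0 - 4 \left(-5 + 3\right)^{2}\right)^{2} = \left(0 - 4 \left(-2\right)^{2}\right)^{2} = \left(0 - 16\right)^{2} = \left(-16\right)^{2} = 256$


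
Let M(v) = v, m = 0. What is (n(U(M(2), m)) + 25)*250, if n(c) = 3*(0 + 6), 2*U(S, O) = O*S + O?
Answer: 10750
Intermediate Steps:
U(S, O) = O/2 + O*S/2 (U(S, O) = (O*S + O)/2 = (O + O*S)/2 = O/2 + O*S/2)
n(c) = 18 (n(c) = 3*6 = 18)
(n(U(M(2), m)) + 25)*250 = (18 + 25)*250 = 43*250 = 10750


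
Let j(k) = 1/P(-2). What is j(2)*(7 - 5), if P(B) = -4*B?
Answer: 1/4 ≈ 0.25000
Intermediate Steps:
j(k) = 1/8 (j(k) = 1/(-4*(-2)) = 1/8)
j(2)*(7 - 5) = (7 - 5)/8 = (1/8)*2 = 1/4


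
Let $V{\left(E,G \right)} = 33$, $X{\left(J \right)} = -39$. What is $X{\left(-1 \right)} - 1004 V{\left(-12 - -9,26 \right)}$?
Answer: $-33171$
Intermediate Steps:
$X{\left(-1 \right)} - 1004 V{\left(-12 - -9,26 \right)} = -39 - 33132 = -33171$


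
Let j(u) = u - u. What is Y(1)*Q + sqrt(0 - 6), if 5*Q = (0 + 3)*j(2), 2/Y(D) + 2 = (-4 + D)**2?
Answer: I*sqrt(6) ≈ 2.4495*I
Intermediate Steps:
j(u) = 0
Y(D) = 2/(-2 + (-4 + D)**2)
Q = 0 (Q = ((0 + 3)*0)/5 = (3*0)/5 = (1/5)*0 = 0)
Y(1)*Q + sqrt(0 - 6) = (2/(-2 + (-4 + 1)**2))*0 + sqrt(0 - 6) = (2/(-2 + (-3)**2))*0 + sqrt(-6) = (2/(-2 + 9))*0 + I*sqrt(6) = (2/7)*0 + I*sqrt(6) = 0 + I*sqrt(6) = I*sqrt(6)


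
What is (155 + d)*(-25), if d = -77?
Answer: -1950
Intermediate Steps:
(155 + d)*(-25) = (155 - 77)*(-25) = 78*(-25) = -1950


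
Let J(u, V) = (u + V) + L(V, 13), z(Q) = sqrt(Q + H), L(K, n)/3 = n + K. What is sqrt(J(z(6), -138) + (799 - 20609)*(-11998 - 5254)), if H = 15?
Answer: sqrt(341761607 + sqrt(21)) ≈ 18487.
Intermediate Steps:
L(K, n) = 3*K + 3*n (L(K, n) = 3*(n + K) = 3*(K + n) = 3*K + 3*n)
z(Q) = sqrt(15 + Q) (z(Q) = sqrt(Q + 15) = sqrt(15 + Q))
J(u, V) = 39 + u + 4*V (J(u, V) = (u + V) + (3*V + 3*13) = (V + u) + (3*V + 39) = (V + u) + (39 + 3*V) = 39 + u + 4*V)
sqrt(J(z(6), -138) + (799 - 20609)*(-11998 - 5254)) = sqrt((39 + sqrt(15 + 6) + 4*(-138)) + (799 - 20609)*(-11998 - 5254)) = sqrt((39 + sqrt(21) - 552) - 19810*(-17252)) = sqrt((-513 + sqrt(21)) + 341762120) = sqrt(341761607 + sqrt(21))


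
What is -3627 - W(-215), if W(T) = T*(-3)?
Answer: -4272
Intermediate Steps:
W(T) = -3*T
-3627 - W(-215) = -3627 - (-3)*(-215) = -3627 - 1*645 = -3627 - 645 = -4272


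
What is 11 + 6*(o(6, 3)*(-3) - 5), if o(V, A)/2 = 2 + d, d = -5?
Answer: 89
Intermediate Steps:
o(V, A) = -6 (o(V, A) = 2*(2 - 5) = 2*(-3) = -6)
11 + 6*(o(6, 3)*(-3) - 5) = 11 + 6*(-6*(-3) - 5) = 11 + 6*(18 - 5) = 11 + 6*13 = 11 + 78 = 89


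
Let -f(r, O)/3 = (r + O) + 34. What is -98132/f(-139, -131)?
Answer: -24533/177 ≈ -138.60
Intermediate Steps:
f(r, O) = -102 - 3*O - 3*r (f(r, O) = -3*((r + O) + 34) = -3*((O + r) + 34) = -3*(34 + O + r) = -102 - 3*O - 3*r)
-98132/f(-139, -131) = -98132/(-102 - 3*(-131) - 3*(-139)) = -98132/(-102 + 393 + 417) = -98132/708 = -98132*1/708 = -24533/177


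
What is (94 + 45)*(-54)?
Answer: -7506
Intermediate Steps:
(94 + 45)*(-54) = 139*(-54) = -7506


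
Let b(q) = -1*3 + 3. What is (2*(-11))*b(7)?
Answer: 0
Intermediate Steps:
b(q) = 0 (b(q) = -3 + 3 = 0)
(2*(-11))*b(7) = (2*(-11))*0 = -22*0 = 0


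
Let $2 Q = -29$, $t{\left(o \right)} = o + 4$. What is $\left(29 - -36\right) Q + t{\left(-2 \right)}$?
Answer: $- \frac{1881}{2} \approx -940.5$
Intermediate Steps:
$t{\left(o \right)} = 4 + o$
$Q = - \frac{29}{2}$ ($Q = \frac{1}{2} \left(-29\right) = - \frac{29}{2} \approx -14.5$)
$\left(29 - -36\right) Q + t{\left(-2 \right)} = \left(29 - -36\right) \left(- \frac{29}{2}\right) + \left(4 - 2\right) = \left(29 + 36\right) \left(- \frac{29}{2}\right) + 2 = 65 \left(- \frac{29}{2}\right) + 2 = - \frac{1885}{2} + 2 = - \frac{1881}{2}$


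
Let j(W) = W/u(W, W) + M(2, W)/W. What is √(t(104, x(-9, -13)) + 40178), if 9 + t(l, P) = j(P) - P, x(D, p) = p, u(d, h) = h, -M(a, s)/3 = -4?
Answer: 19*√18811/13 ≈ 200.45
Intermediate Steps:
M(a, s) = 12 (M(a, s) = -3*(-4) = 12)
j(W) = 1 + 12/W (j(W) = W/W + 12/W = 1 + 12/W)
t(l, P) = -9 - P + (12 + P)/P (t(l, P) = -9 + ((12 + P)/P - P) = -9 + (-P + (12 + P)/P) = -9 - P + (12 + P)/P)
√(t(104, x(-9, -13)) + 40178) = √((-8 - 1*(-13) + 12/(-13)) + 40178) = √((-8 + 13 + 12*(-1/13)) + 40178) = √((-8 + 13 - 12/13) + 40178) = √(53/13 + 40178) = √(522367/13) = 19*√18811/13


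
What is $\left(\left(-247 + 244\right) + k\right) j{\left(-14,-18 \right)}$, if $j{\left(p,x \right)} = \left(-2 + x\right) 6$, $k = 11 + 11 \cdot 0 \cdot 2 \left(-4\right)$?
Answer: $-960$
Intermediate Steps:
$k = 11$ ($k = 11 + 11 \cdot 0 \left(-4\right) = 11 + 11 \cdot 0 = 11 + 0 = 11$)
$j{\left(p,x \right)} = -12 + 6 x$
$\left(\left(-247 + 244\right) + k\right) j{\left(-14,-18 \right)} = \left(\left(-247 + 244\right) + 11\right) \left(-12 + 6 \left(-18\right)\right) = \left(-3 + 11\right) \left(-12 - 108\right) = 8 \left(-120\right) = -960$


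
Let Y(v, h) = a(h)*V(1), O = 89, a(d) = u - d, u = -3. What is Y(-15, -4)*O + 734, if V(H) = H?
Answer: 823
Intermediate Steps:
a(d) = -3 - d
Y(v, h) = -3 - h (Y(v, h) = (-3 - h)*1 = -3 - h)
Y(-15, -4)*O + 734 = (-3 - 1*(-4))*89 + 734 = (-3 + 4)*89 + 734 = 1*89 + 734 = 89 + 734 = 823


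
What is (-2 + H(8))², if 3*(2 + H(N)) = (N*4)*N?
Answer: 59536/9 ≈ 6615.1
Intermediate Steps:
H(N) = -2 + 4*N²/3 (H(N) = -2 + ((N*4)*N)/3 = -2 + ((4*N)*N)/3 = -2 + (4*N²)/3 = -2 + 4*N²/3)
(-2 + H(8))² = (-2 + (-2 + (4/3)*8²))² = (-2 + (-2 + (4/3)*64))² = (-2 + (-2 + 256/3))² = (-2 + 250/3)² = (244/3)² = 59536/9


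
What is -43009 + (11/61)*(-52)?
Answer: -2624121/61 ≈ -43018.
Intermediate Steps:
-43009 + (11/61)*(-52) = -43009 - 572/61 = -2624121/61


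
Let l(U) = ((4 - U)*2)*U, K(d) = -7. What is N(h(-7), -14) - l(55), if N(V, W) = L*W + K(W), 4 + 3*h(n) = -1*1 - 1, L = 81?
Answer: 4469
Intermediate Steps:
h(n) = -2 (h(n) = -4/3 + (-1*1 - 1)/3 = -4/3 + (-1 - 1)/3 = -4/3 + (⅓)*(-2) = -4/3 - ⅔ = -2)
N(V, W) = -7 + 81*W (N(V, W) = 81*W - 7 = -7 + 81*W)
l(U) = U*(8 - 2*U) (l(U) = (8 - 2*U)*U = U*(8 - 2*U))
N(h(-7), -14) - l(55) = (-7 + 81*(-14)) - 2*55*(4 - 1*55) = (-7 - 1134) - 2*55*(4 - 55) = -1141 - 2*55*(-51) = -1141 - 1*(-5610) = -1141 + 5610 = 4469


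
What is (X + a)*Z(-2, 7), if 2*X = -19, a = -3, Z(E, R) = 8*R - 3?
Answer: -1325/2 ≈ -662.50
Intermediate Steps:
Z(E, R) = -3 + 8*R
X = -19/2 (X = (½)*(-19) = -19/2 ≈ -9.5000)
(X + a)*Z(-2, 7) = (-19/2 - 3)*(-3 + 8*7) = -25*(-3 + 56)/2 = -25/2*53 = -1325/2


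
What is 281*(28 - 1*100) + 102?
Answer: -20130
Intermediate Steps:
281*(28 - 1*100) + 102 = 281*(28 - 100) + 102 = 281*(-72) + 102 = -20232 + 102 = -20130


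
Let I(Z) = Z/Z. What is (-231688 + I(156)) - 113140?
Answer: -344827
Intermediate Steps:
I(Z) = 1
(-231688 + I(156)) - 113140 = (-231688 + 1) - 113140 = -231687 - 113140 = -344827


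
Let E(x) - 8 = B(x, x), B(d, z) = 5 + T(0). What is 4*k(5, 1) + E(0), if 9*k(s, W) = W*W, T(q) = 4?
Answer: 157/9 ≈ 17.444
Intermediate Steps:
k(s, W) = W²/9 (k(s, W) = (W*W)/9 = W²/9)
B(d, z) = 9 (B(d, z) = 5 + 4 = 9)
E(x) = 17 (E(x) = 8 + 9 = 17)
4*k(5, 1) + E(0) = 4*((⅑)*1²) + 17 = 4*((⅑)*1) + 17 = 4*(⅑) + 17 = 4/9 + 17 = 157/9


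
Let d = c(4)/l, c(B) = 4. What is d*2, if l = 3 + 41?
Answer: 2/11 ≈ 0.18182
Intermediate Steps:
l = 44
d = 1/11 (d = 4/44 = 4*(1/44) = 1/11 ≈ 0.090909)
d*2 = (1/11)*2 = 2/11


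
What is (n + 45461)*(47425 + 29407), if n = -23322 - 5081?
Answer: 1310600256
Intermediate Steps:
n = -28403
(n + 45461)*(47425 + 29407) = (-28403 + 45461)*(47425 + 29407) = 17058*76832 = 1310600256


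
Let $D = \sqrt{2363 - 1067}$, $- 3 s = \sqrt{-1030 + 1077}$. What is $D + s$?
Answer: $36 - \frac{\sqrt{47}}{3} \approx 33.715$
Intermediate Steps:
$s = - \frac{\sqrt{47}}{3}$ ($s = - \frac{\sqrt{-1030 + 1077}}{3} = - \frac{\sqrt{47}}{3} \approx -2.2852$)
$D = 36$ ($D = \sqrt{1296} = 36$)
$D + s = 36 - \frac{\sqrt{47}}{3}$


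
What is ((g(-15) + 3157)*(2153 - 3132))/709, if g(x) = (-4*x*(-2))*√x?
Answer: -3090703/709 + 117480*I*√15/709 ≈ -4359.2 + 641.75*I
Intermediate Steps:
g(x) = 8*x^(3/2) (g(x) = (8*x)*√x = 8*x^(3/2))
((g(-15) + 3157)*(2153 - 3132))/709 = ((8*(-15)^(3/2) + 3157)*(2153 - 3132))/709 = ((8*(-15*I*√15) + 3157)*(-979))*(1/709) = ((-120*I*√15 + 3157)*(-979))*(1/709) = ((3157 - 120*I*√15)*(-979))*(1/709) = (-3090703 + 117480*I*√15)*(1/709) = -3090703/709 + 117480*I*√15/709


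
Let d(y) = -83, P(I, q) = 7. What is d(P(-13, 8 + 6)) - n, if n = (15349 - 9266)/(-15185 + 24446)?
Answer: -110678/1323 ≈ -83.657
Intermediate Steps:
n = 869/1323 (n = 6083/9261 = 6083*(1/9261) = 869/1323 ≈ 0.65684)
d(P(-13, 8 + 6)) - n = -83 - 1*869/1323 = -83 - 869/1323 = -110678/1323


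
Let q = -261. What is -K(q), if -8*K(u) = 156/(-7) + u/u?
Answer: -149/56 ≈ -2.6607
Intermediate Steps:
K(u) = 149/56 (K(u) = -(156/(-7) + u/u)/8 = -(156*(-⅐) + 1)/8 = -(-156/7 + 1)/8 = -⅛*(-149/7) = 149/56)
-K(q) = -1*149/56 = -149/56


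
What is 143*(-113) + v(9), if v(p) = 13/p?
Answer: -145418/9 ≈ -16158.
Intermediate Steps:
143*(-113) + v(9) = 143*(-113) + 13/9 = -16159 + 13*(1/9) = -16159 + 13/9 = -145418/9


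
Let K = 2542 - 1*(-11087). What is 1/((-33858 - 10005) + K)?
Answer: -1/30234 ≈ -3.3075e-5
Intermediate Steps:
K = 13629 (K = 2542 + 11087 = 13629)
1/((-33858 - 10005) + K) = 1/((-33858 - 10005) + 13629) = 1/(-43863 + 13629) = 1/(-30234) = -1/30234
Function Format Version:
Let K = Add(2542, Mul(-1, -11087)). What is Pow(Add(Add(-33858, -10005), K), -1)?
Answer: Rational(-1, 30234) ≈ -3.3075e-5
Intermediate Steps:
K = 13629 (K = Add(2542, 11087) = 13629)
Pow(Add(Add(-33858, -10005), K), -1) = Pow(Add(Add(-33858, -10005), 13629), -1) = Pow(Add(-43863, 13629), -1) = Pow(-30234, -1) = Rational(-1, 30234)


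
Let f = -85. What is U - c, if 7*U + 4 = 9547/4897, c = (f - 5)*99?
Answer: 305415849/34279 ≈ 8909.7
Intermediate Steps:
c = -8910 (c = (-85 - 5)*99 = -90*99 = -8910)
U = -10041/34279 (U = -4/7 + (9547/4897)/7 = -4/7 + (9547*(1/4897))/7 = -4/7 + (⅐)*(9547/4897) = -4/7 + 9547/34279 = -10041/34279 ≈ -0.29292)
U - c = -10041/34279 - 1*(-8910) = -10041/34279 + 8910 = 305415849/34279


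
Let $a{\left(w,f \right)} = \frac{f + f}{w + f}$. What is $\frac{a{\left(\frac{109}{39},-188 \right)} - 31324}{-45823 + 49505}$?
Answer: $- \frac{113119294}{13297543} \approx -8.5068$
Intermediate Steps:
$a{\left(w,f \right)} = \frac{2 f}{f + w}$
$\frac{a{\left(\frac{109}{39},-188 \right)} - 31324}{-45823 + 49505} = \frac{2 \left(-188\right) \frac{1}{-188 + \frac{109}{39}} - 31324}{-45823 + 49505} = \frac{2 \left(-188\right) \frac{1}{-188 + 109 \cdot \frac{1}{39}} - 31324}{3682} = \left(2 \left(-188\right) \frac{1}{-188 + \frac{109}{39}} - 31324\right) \frac{1}{3682} = \left(2 \left(-188\right) \frac{1}{- \frac{7223}{39}} - 31324\right) \frac{1}{3682} = \left(2 \left(-188\right) \left(- \frac{39}{7223}\right) - 31324\right) \frac{1}{3682} = \left(\frac{14664}{7223} - 31324\right) \frac{1}{3682} = \left(- \frac{226238588}{7223}\right) \frac{1}{3682} = - \frac{113119294}{13297543}$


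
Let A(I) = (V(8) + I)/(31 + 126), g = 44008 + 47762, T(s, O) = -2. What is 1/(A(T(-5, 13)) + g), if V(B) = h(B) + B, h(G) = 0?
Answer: 157/14407896 ≈ 1.0897e-5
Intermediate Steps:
g = 91770
V(B) = B (V(B) = 0 + B = B)
A(I) = 8/157 + I/157 (A(I) = (8 + I)/(31 + 126) = (8 + I)/157 = (8 + I)*(1/157) = 8/157 + I/157)
1/(A(T(-5, 13)) + g) = 1/((8/157 + (1/157)*(-2)) + 91770) = 1/((8/157 - 2/157) + 91770) = 1/(6/157 + 91770) = 1/(14407896/157) = 157/14407896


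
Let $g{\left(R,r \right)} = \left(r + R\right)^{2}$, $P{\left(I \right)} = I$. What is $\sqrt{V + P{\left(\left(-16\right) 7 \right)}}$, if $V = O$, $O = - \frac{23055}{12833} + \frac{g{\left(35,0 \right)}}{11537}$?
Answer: $\frac{i \sqrt{2492102011209396902}}{148054321} \approx 10.663 i$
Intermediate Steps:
$g{\left(R,r \right)} = \left(R + r\right)^{2}$
$O = - \frac{250265110}{148054321}$ ($O = - \frac{23055}{12833} + \frac{\left(35 + 0\right)^{2}}{11537} = \left(-23055\right) \frac{1}{12833} + 35^{2} \cdot \frac{1}{11537} = - \frac{23055}{12833} + 1225 \cdot \frac{1}{11537} = - \frac{23055}{12833} + \frac{1225}{11537} = - \frac{250265110}{148054321} \approx -1.6904$)
$V = - \frac{250265110}{148054321} \approx -1.6904$
$\sqrt{V + P{\left(\left(-16\right) 7 \right)}} = \sqrt{- \frac{250265110}{148054321} - 112} = \sqrt{- \frac{16832349062}{148054321}} = \frac{i \sqrt{2492102011209396902}}{148054321}$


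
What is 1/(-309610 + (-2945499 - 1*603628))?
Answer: -1/3858737 ≈ -2.5915e-7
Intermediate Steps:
1/(-309610 + (-2945499 - 1*603628)) = 1/(-309610 + (-2945499 - 603628)) = 1/(-309610 - 3549127) = 1/(-3858737) = -1/3858737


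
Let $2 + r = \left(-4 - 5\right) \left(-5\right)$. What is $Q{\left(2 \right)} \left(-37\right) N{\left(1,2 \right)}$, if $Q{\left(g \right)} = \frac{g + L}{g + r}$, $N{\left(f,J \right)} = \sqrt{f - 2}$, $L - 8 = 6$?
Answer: $- \frac{592 i}{45} \approx - 13.156 i$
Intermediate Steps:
$L = 14$ ($L = 8 + 6 = 14$)
$r = 43$ ($r = -2 + \left(-4 - 5\right) \left(-5\right) = -2 - -45 = -2 + 45 = 43$)
$N{\left(f,J \right)} = \sqrt{-2 + f}$
$Q{\left(g \right)} = \frac{14 + g}{43 + g}$ ($Q{\left(g \right)} = \frac{g + 14}{g + 43} = \frac{14 + g}{43 + g}$)
$Q{\left(2 \right)} \left(-37\right) N{\left(1,2 \right)} = \frac{14 + 2}{43 + 2} \left(-37\right) \sqrt{-2 + 1} = \frac{1}{45} \cdot 16 \left(-37\right) \sqrt{-1} = \frac{1}{45} \cdot 16 \left(-37\right) i = \frac{16}{45} \left(-37\right) i = - \frac{592 i}{45}$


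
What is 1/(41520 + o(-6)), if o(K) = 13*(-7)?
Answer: 1/41429 ≈ 2.4138e-5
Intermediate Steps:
o(K) = -91
1/(41520 + o(-6)) = 1/(41520 - 91) = 1/41429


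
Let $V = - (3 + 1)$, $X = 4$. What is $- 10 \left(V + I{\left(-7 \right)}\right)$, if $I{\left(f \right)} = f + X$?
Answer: $70$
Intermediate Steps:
$I{\left(f \right)} = 4 + f$ ($I{\left(f \right)} = f + 4 = 4 + f$)
$V = -4$ ($V = \left(-1\right) 4 = -4$)
$- 10 \left(V + I{\left(-7 \right)}\right) = - 10 \left(-4 + \left(4 - 7\right)\right) = - 10 \left(-4 - 3\right) = \left(-10\right) \left(-7\right) = 70$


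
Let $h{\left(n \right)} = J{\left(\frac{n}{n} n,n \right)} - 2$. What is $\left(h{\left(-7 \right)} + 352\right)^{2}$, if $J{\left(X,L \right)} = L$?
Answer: $117649$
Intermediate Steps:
$h{\left(n \right)} = -2 + n$ ($h{\left(n \right)} = n - 2 = -2 + n$)
$\left(h{\left(-7 \right)} + 352\right)^{2} = \left(\left(-2 - 7\right) + 352\right)^{2} = \left(-9 + 352\right)^{2} = 343^{2} = 117649$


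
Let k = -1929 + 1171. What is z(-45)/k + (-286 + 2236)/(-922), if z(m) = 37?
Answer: -756107/349438 ≈ -2.1638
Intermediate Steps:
k = -758
z(-45)/k + (-286 + 2236)/(-922) = 37/(-758) + (-286 + 2236)/(-922) = 37*(-1/758) + 1950*(-1/922) = -37/758 - 975/461 = -756107/349438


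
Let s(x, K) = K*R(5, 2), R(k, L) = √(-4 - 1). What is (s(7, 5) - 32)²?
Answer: 899 - 320*I*√5 ≈ 899.0 - 715.54*I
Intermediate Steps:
R(k, L) = I*√5 (R(k, L) = √(-5) = I*√5)
s(x, K) = I*K*√5 (s(x, K) = K*(I*√5) = I*K*√5)
(s(7, 5) - 32)² = (I*5*√5 - 32)² = (5*I*√5 - 32)² = (-32 + 5*I*√5)²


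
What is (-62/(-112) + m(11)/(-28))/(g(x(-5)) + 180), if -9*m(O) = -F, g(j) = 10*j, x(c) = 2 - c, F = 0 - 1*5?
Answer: 289/126000 ≈ 0.0022937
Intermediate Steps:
F = -5 (F = 0 - 5 = -5)
m(O) = -5/9 (m(O) = -(-1)*(-5)/9 = -⅑*5 = -5/9)
(-62/(-112) + m(11)/(-28))/(g(x(-5)) + 180) = (-62/(-112) - 5/9/(-28))/(10*(2 - 1*(-5)) + 180) = (-62*(-1/112) - 5/9*(-1/28))/(10*(2 + 5) + 180) = (31/56 + 5/252)/(10*7 + 180) = (289/504)/(70 + 180) = (289/504)/250 = (1/250)*(289/504) = 289/126000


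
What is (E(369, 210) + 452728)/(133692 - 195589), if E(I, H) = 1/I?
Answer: -167056633/22839993 ≈ -7.3142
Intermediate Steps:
(E(369, 210) + 452728)/(133692 - 195589) = (1/369 + 452728)/(133692 - 195589) = (1/369 + 452728)/(-61897) = (167056633/369)*(-1/61897) = -167056633/22839993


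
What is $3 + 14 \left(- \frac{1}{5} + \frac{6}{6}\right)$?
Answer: $\frac{71}{5} \approx 14.2$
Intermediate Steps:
$3 + 14 \left(- \frac{1}{5} + \frac{6}{6}\right) = 3 + 14 \left(\left(-1\right) \frac{1}{5} + 6 \cdot \frac{1}{6}\right) = 3 + 14 \left(- \frac{1}{5} + 1\right) = 3 + 14 \cdot \frac{4}{5} = 3 + \frac{56}{5} = \frac{71}{5}$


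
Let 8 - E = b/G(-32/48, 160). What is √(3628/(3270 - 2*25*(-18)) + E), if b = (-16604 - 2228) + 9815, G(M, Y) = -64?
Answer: I*√36731088465/16680 ≈ 11.49*I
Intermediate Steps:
b = -9017 (b = -18832 + 9815 = -9017)
E = -8505/64 (E = 8 - (-9017)/(-64) = 8 - (-9017)*(-1)/64 = 8 - 1*9017/64 = 8 - 9017/64 = -8505/64 ≈ -132.89)
√(3628/(3270 - 2*25*(-18)) + E) = √(3628/(3270 - 2*25*(-18)) - 8505/64) = √(3628/(3270 - 50*(-18)) - 8505/64) = √(3628/(3270 + 900) - 8505/64) = √(3628/4170 - 8505/64) = √(3628*(1/4170) - 8505/64) = √(1814/2085 - 8505/64) = √(-17616829/133440) = I*√36731088465/16680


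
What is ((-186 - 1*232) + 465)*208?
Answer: 9776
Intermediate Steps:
((-186 - 1*232) + 465)*208 = ((-186 - 232) + 465)*208 = (-418 + 465)*208 = 47*208 = 9776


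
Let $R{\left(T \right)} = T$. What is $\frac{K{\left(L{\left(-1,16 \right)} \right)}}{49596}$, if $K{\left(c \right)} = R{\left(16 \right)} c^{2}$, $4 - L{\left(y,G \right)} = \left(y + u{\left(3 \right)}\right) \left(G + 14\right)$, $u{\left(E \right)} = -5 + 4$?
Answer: $\frac{16384}{12399} \approx 1.3214$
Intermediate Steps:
$u{\left(E \right)} = -1$
$L{\left(y,G \right)} = 4 - \left(-1 + y\right) \left(14 + G\right)$ ($L{\left(y,G \right)} = 4 - \left(y - 1\right) \left(G + 14\right) = 4 - \left(-1 + y\right) \left(14 + G\right)$)
$K{\left(c \right)} = 16 c^{2}$
$\frac{K{\left(L{\left(-1,16 \right)} \right)}}{49596} = \frac{16 \left(18 + 16 - -14 - 16 \left(-1\right)\right)^{2}}{49596} = 16 \left(18 + 16 + 14 + 16\right)^{2} \cdot \frac{1}{49596} = 16 \cdot 64^{2} \cdot \frac{1}{49596} = 16 \cdot 4096 \cdot \frac{1}{49596} = 65536 \cdot \frac{1}{49596} = \frac{16384}{12399}$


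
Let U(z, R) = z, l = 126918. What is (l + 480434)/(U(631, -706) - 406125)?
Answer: -303676/202747 ≈ -1.4978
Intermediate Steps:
(l + 480434)/(U(631, -706) - 406125) = (126918 + 480434)/(631 - 406125) = 607352/(-405494) = 607352*(-1/405494) = -303676/202747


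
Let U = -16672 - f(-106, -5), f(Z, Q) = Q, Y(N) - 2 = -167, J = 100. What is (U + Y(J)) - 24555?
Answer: -41387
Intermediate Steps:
Y(N) = -165 (Y(N) = 2 - 167 = -165)
U = -16667 (U = -16672 - 1*(-5) = -16672 + 5 = -16667)
(U + Y(J)) - 24555 = (-16667 - 165) - 24555 = -16832 - 24555 = -41387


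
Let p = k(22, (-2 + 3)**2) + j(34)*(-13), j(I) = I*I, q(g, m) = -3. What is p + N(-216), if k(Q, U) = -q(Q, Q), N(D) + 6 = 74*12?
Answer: -14143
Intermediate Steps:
N(D) = 882 (N(D) = -6 + 74*12 = -6 + 888 = 882)
k(Q, U) = 3 (k(Q, U) = -1*(-3) = 3)
j(I) = I**2
p = -15025 (p = 3 + 34**2*(-13) = 3 + 1156*(-13) = 3 - 15028 = -15025)
p + N(-216) = -15025 + 882 = -14143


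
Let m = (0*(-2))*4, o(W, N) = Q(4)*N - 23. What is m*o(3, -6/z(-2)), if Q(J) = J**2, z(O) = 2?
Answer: 0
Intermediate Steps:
o(W, N) = -23 + 16*N (o(W, N) = 4**2*N - 23 = 16*N - 23 = -23 + 16*N)
m = 0 (m = 0*4 = 0)
m*o(3, -6/z(-2)) = 0*(-23 + 16*(-6/2)) = 0*(-23 + 16*(-6*1/2)) = 0*(-23 + 16*(-3)) = 0*(-23 - 48) = 0*(-71) = 0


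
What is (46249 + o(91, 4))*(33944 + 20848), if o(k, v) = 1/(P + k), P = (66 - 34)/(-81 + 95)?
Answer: 1654751494368/653 ≈ 2.5341e+9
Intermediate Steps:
P = 16/7 (P = 32/14 = 32*(1/14) = 16/7 ≈ 2.2857)
o(k, v) = 1/(16/7 + k)
(46249 + o(91, 4))*(33944 + 20848) = (46249 + 7/(16 + 7*91))*(33944 + 20848) = (46249 + 7/(16 + 637))*54792 = (46249 + 7/653)*54792 = (30200604/653)*54792 = 1654751494368/653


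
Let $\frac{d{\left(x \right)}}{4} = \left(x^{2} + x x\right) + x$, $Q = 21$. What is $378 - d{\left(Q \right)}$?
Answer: $-3234$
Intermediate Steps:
$d{\left(x \right)} = 4 x + 8 x^{2}$ ($d{\left(x \right)} = 4 \left(\left(x^{2} + x x\right) + x\right) = 4 \left(\left(x^{2} + x^{2}\right) + x\right) = 4 \left(2 x^{2} + x\right) = 4 \left(x + 2 x^{2}\right) = 4 x + 8 x^{2}$)
$378 - d{\left(Q \right)} = 378 - 4 \cdot 21 \left(1 + 2 \cdot 21\right) = 378 - 4 \cdot 21 \left(1 + 42\right) = 378 - 4 \cdot 21 \cdot 43 = 378 - 3612 = -3234$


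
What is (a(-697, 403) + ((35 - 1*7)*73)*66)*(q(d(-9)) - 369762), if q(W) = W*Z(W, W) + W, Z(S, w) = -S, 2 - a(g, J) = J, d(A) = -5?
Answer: -49738133376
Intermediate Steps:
a(g, J) = 2 - J
q(W) = W - W² (q(W) = W*(-W) + W = -W² + W = W - W²)
(a(-697, 403) + ((35 - 1*7)*73)*66)*(q(d(-9)) - 369762) = ((2 - 1*403) + ((35 - 1*7)*73)*66)*(-5*(1 - 1*(-5)) - 369762) = ((2 - 403) + ((35 - 7)*73)*66)*(-5*(1 + 5) - 369762) = (-401 + (28*73)*66)*(-5*6 - 369762) = (-401 + 2044*66)*(-30 - 369762) = (-401 + 134904)*(-369792) = 134503*(-369792) = -49738133376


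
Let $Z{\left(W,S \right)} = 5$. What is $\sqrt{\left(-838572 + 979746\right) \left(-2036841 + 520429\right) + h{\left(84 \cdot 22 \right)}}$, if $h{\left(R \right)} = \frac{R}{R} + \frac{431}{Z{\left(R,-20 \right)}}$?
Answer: $\frac{2 i \sqrt{1337987172505}}{5} \approx 4.6269 \cdot 10^{5} i$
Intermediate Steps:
$h{\left(R \right)} = \frac{436}{5}$ ($h{\left(R \right)} = \frac{R}{R} + \frac{431}{5} = 1 + 431 \cdot \frac{1}{5} = 1 + \frac{431}{5} = \frac{436}{5}$)
$\sqrt{\left(-838572 + 979746\right) \left(-2036841 + 520429\right) + h{\left(84 \cdot 22 \right)}} = \sqrt{\left(-838572 + 979746\right) \left(-2036841 + 520429\right) + \frac{436}{5}} = \sqrt{141174 \left(-1516412\right) + \frac{436}{5}} = \sqrt{-214077947688 + \frac{436}{5}} = \sqrt{- \frac{1070389738004}{5}} = \frac{2 i \sqrt{1337987172505}}{5}$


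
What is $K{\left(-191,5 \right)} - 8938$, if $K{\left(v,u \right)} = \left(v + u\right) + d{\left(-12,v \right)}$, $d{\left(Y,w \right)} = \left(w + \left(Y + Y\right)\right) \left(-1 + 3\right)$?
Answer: $-9554$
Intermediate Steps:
$d{\left(Y,w \right)} = 2 w + 4 Y$ ($d{\left(Y,w \right)} = \left(w + 2 Y\right) 2 = 2 w + 4 Y$)
$K{\left(v,u \right)} = -48 + u + 3 v$ ($K{\left(v,u \right)} = \left(v + u\right) + \left(2 v + 4 \left(-12\right)\right) = \left(u + v\right) + \left(2 v - 48\right) = \left(u + v\right) + \left(-48 + 2 v\right) = -48 + u + 3 v$)
$K{\left(-191,5 \right)} - 8938 = \left(-48 + 5 + 3 \left(-191\right)\right) - 8938 = \left(-48 + 5 - 573\right) - 8938 = -616 - 8938 = -9554$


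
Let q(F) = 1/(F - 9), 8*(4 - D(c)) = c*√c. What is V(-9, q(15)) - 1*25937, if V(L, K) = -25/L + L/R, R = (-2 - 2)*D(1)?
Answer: -7235486/279 ≈ -25934.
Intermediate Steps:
D(c) = 4 - c^(3/2)/8 (D(c) = 4 - c*√c/8 = 4 - c^(3/2)/8)
q(F) = 1/(-9 + F)
R = -31/2 (R = (-2 - 2)*(4 - 1^(3/2)/8) = -4*(4 - ⅛*1) = -4*(4 - ⅛) = -4*31/8 = -31/2 ≈ -15.500)
V(L, K) = -25/L - 2*L/31 (V(L, K) = -25/L + L/(-31/2) = -25/L + L*(-2/31) = -25/L - 2*L/31)
V(-9, q(15)) - 1*25937 = (-25/(-9) - 2/31*(-9)) - 1*25937 = (-25*(-⅑) + 18/31) - 25937 = (25/9 + 18/31) - 25937 = 937/279 - 25937 = -7235486/279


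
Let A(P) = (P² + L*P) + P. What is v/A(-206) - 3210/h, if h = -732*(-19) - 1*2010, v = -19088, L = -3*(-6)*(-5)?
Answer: -35181727/60253455 ≈ -0.58390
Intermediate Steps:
L = -90 (L = 18*(-5) = -90)
A(P) = P² - 89*P (A(P) = (P² - 90*P) + P = P² - 89*P)
h = 11898 (h = 13908 - 2010 = 11898)
v/A(-206) - 3210/h = -19088*(-1/(206*(-89 - 206))) - 3210/11898 = -19088/((-206*(-295))) - 3210*1/11898 = -19088/60770 - 535/1983 = -19088*1/60770 - 535/1983 = -9544/30385 - 535/1983 = -35181727/60253455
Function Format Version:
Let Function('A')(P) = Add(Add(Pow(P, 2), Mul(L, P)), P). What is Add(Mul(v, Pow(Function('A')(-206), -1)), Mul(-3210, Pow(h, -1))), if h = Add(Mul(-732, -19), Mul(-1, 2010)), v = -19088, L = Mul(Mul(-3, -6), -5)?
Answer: Rational(-35181727, 60253455) ≈ -0.58390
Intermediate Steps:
L = -90 (L = Mul(18, -5) = -90)
Function('A')(P) = Add(Pow(P, 2), Mul(-89, P)) (Function('A')(P) = Add(Add(Pow(P, 2), Mul(-90, P)), P) = Add(Pow(P, 2), Mul(-89, P)))
h = 11898 (h = Add(13908, -2010) = 11898)
Add(Mul(v, Pow(Function('A')(-206), -1)), Mul(-3210, Pow(h, -1))) = Add(Mul(-19088, Pow(Mul(-206, Add(-89, -206)), -1)), Mul(-3210, Pow(11898, -1))) = Add(Mul(-19088, Pow(Mul(-206, -295), -1)), Mul(-3210, Rational(1, 11898))) = Add(Mul(-19088, Pow(60770, -1)), Rational(-535, 1983)) = Add(Mul(-19088, Rational(1, 60770)), Rational(-535, 1983)) = Add(Rational(-9544, 30385), Rational(-535, 1983)) = Rational(-35181727, 60253455)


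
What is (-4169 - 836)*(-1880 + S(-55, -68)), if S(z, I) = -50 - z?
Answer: 9384375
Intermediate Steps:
(-4169 - 836)*(-1880 + S(-55, -68)) = (-4169 - 836)*(-1880 + (-50 - 1*(-55))) = -5005*(-1880 + (-50 + 55)) = -5005*(-1880 + 5) = -5005*(-1875) = 9384375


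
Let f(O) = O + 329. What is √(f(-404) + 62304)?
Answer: √62229 ≈ 249.46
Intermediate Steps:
f(O) = 329 + O
√(f(-404) + 62304) = √((329 - 404) + 62304) = √(-75 + 62304) = √62229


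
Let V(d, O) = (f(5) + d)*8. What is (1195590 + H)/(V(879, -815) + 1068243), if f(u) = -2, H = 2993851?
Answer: 4189441/1075259 ≈ 3.8962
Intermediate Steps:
V(d, O) = -16 + 8*d (V(d, O) = (-2 + d)*8 = -16 + 8*d)
(1195590 + H)/(V(879, -815) + 1068243) = (1195590 + 2993851)/((-16 + 8*879) + 1068243) = 4189441/((-16 + 7032) + 1068243) = 4189441/(7016 + 1068243) = 4189441/1075259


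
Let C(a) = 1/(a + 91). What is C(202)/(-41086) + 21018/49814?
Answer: 126509397875/299835397586 ≈ 0.42193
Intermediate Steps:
C(a) = 1/(91 + a)
C(202)/(-41086) + 21018/49814 = 1/((91 + 202)*(-41086)) + 21018/49814 = -1/41086/293 + 21018*(1/49814) = (1/293)*(-1/41086) + 10509/24907 = -1/12038198 + 10509/24907 = 126509397875/299835397586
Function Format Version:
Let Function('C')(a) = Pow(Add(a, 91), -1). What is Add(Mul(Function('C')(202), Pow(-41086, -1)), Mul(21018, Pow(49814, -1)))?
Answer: Rational(126509397875, 299835397586) ≈ 0.42193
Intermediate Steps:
Function('C')(a) = Pow(Add(91, a), -1)
Add(Mul(Function('C')(202), Pow(-41086, -1)), Mul(21018, Pow(49814, -1))) = Add(Mul(Pow(Add(91, 202), -1), Pow(-41086, -1)), Mul(21018, Pow(49814, -1))) = Add(Mul(Pow(293, -1), Rational(-1, 41086)), Mul(21018, Rational(1, 49814))) = Add(Mul(Rational(1, 293), Rational(-1, 41086)), Rational(10509, 24907)) = Add(Rational(-1, 12038198), Rational(10509, 24907)) = Rational(126509397875, 299835397586)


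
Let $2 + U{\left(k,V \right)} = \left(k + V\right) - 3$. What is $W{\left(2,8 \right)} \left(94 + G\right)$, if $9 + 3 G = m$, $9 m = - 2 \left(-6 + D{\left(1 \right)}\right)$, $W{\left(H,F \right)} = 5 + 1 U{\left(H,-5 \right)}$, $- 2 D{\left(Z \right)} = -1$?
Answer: $- \frac{2468}{9} \approx -274.22$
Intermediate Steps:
$D{\left(Z \right)} = \frac{1}{2}$ ($D{\left(Z \right)} = \left(- \frac{1}{2}\right) \left(-1\right) = \frac{1}{2}$)
$U{\left(k,V \right)} = -5 + V + k$ ($U{\left(k,V \right)} = -2 - \left(3 - V - k\right) = -2 + \left(-3 + V + k\right) = -5 + V + k$)
$W{\left(H,F \right)} = -5 + H$ ($W{\left(H,F \right)} = 5 + 1 \left(-5 - 5 + H\right) = 5 + 1 \left(-10 + H\right) = 5 + \left(-10 + H\right) = -5 + H$)
$m = \frac{11}{9}$ ($m = \frac{\left(-2\right) \left(-6 + \frac{1}{2}\right)}{9} = \frac{\left(-2\right) \left(- \frac{11}{2}\right)}{9} = \frac{1}{9} \cdot 11 = \frac{11}{9} \approx 1.2222$)
$G = - \frac{70}{27}$ ($G = -3 + \frac{1}{3} \cdot \frac{11}{9} = -3 + \frac{11}{27} = - \frac{70}{27} \approx -2.5926$)
$W{\left(2,8 \right)} \left(94 + G\right) = \left(-5 + 2\right) \left(94 - \frac{70}{27}\right) = \left(-3\right) \frac{2468}{27} = - \frac{2468}{9}$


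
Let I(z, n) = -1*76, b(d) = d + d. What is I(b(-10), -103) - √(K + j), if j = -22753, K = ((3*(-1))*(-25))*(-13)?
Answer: -76 - 4*I*√1483 ≈ -76.0 - 154.04*I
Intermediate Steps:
b(d) = 2*d
K = -975 (K = -3*(-25)*(-13) = 75*(-13) = -975)
I(z, n) = -76
I(b(-10), -103) - √(K + j) = -76 - √(-975 - 22753) = -76 - √(-23728) = -76 - 4*I*√1483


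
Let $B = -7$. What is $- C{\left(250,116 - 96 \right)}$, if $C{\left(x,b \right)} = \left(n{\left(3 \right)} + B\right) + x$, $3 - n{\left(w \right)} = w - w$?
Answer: $-246$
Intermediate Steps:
$n{\left(w \right)} = 3$ ($n{\left(w \right)} = 3 - \left(w - w\right) = 3 - 0 = 3 + 0 = 3$)
$C{\left(x,b \right)} = -4 + x$ ($C{\left(x,b \right)} = \left(3 - 7\right) + x = -4 + x$)
$- C{\left(250,116 - 96 \right)} = - (-4 + 250) = \left(-1\right) 246 = -246$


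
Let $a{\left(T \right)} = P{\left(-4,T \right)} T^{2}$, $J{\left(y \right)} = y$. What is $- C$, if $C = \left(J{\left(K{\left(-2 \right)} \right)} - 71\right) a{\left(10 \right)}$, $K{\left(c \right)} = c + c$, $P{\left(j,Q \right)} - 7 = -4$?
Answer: $22500$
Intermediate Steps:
$P{\left(j,Q \right)} = 3$ ($P{\left(j,Q \right)} = 7 - 4 = 3$)
$K{\left(c \right)} = 2 c$
$a{\left(T \right)} = 3 T^{2}$
$C = -22500$ ($C = \left(2 \left(-2\right) - 71\right) 3 \cdot 10^{2} = \left(-4 - 71\right) 3 \cdot 100 = \left(-75\right) 300 = -22500$)
$- C = \left(-1\right) \left(-22500\right) = 22500$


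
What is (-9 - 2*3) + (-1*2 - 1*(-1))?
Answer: -16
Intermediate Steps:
(-9 - 2*3) + (-1*2 - 1*(-1)) = (-9 - 6) + (-2 + 1) = -15 - 1 = -16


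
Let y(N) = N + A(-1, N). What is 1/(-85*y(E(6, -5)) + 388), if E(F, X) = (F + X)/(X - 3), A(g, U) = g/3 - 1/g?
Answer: 24/8207 ≈ 0.0029243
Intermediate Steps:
A(g, U) = -1/g + g/3 (A(g, U) = g*(⅓) - 1/g = g/3 - 1/g = -1/g + g/3)
E(F, X) = (F + X)/(-3 + X)
y(N) = ⅔ + N (y(N) = N + (-1/(-1) + (⅓)*(-1)) = N + (-1*(-1) - ⅓) = N + (1 - ⅓) = N + ⅔ = ⅔ + N)
1/(-85*y(E(6, -5)) + 388) = 1/(-85*(⅔ + (6 - 5)/(-3 - 5)) + 388) = 1/(-85*(⅔ + 1/(-8)) + 388) = 1/(-85*(⅔ - ⅛*1) + 388) = 1/(-85*(⅔ - ⅛) + 388) = 1/(-85*13/24 + 388) = 1/(-1105/24 + 388) = 1/(8207/24) = 24/8207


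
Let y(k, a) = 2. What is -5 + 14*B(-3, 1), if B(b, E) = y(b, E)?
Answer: 23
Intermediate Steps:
B(b, E) = 2
-5 + 14*B(-3, 1) = -5 + 14*2 = -5 + 28 = 23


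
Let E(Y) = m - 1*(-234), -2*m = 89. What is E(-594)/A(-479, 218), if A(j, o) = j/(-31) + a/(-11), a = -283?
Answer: 129239/28084 ≈ 4.6019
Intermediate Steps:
m = -89/2 (m = -½*89 = -89/2 ≈ -44.500)
E(Y) = 379/2 (E(Y) = -89/2 - 1*(-234) = -89/2 + 234 = 379/2)
A(j, o) = 283/11 - j/31 (A(j, o) = j/(-31) - 283/(-11) = j*(-1/31) - 283*(-1/11) = -j/31 + 283/11 = 283/11 - j/31)
E(-594)/A(-479, 218) = 379/(2*(283/11 - 1/31*(-479))) = 379/(2*(283/11 + 479/31)) = 379/(2*(14042/341)) = (379/2)*(341/14042) = 129239/28084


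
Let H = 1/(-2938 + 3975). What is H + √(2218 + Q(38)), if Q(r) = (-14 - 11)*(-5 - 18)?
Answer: 1/1037 + 7*√57 ≈ 52.850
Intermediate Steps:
Q(r) = 575 (Q(r) = -25*(-23) = 575)
H = 1/1037 ≈ 0.00096432
H + √(2218 + Q(38)) = 1/1037 + √(2218 + 575) = 1/1037 + √2793 = 1/1037 + 7*√57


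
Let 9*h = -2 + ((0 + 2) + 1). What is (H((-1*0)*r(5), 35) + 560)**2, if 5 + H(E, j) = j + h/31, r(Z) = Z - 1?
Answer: 27096781321/77841 ≈ 3.4810e+5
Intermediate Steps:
h = 1/9 (h = (-2 + ((0 + 2) + 1))/9 = (-2 + (2 + 1))/9 = (-2 + 3)/9 = (1/9)*1 = 1/9 ≈ 0.11111)
r(Z) = -1 + Z
H(E, j) = -1394/279 + j (H(E, j) = -5 + (j + (1/9)/31) = -5 + (j + (1/9)*(1/31)) = -5 + (j + 1/279) = -5 + (1/279 + j) = -1394/279 + j)
(H((-1*0)*r(5), 35) + 560)**2 = ((-1394/279 + 35) + 560)**2 = (8371/279 + 560)**2 = (164611/279)**2 = 27096781321/77841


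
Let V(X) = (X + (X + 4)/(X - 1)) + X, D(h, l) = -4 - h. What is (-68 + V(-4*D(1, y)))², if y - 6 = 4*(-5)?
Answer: 258064/361 ≈ 714.86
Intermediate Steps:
y = -14 (y = 6 + 4*(-5) = 6 - 20 = -14)
V(X) = 2*X + (4 + X)/(-1 + X) (V(X) = (X + (4 + X)/(-1 + X)) + X = 2*X + (4 + X)/(-1 + X))
(-68 + V(-4*D(1, y)))² = (-68 + (4 - (-4)*(-4 - 1*1) + 2*(-4*(-4 - 1*1))²)/(-1 - 4*(-4 - 1*1)))² = (-68 + (4 - (-4)*(-4 - 1) + 2*(-4*(-4 - 1))²)/(-1 - 4*(-4 - 1)))² = (-68 + (4 - (-4)*(-5) + 2*(-4*(-5))²)/(-1 - 4*(-5)))² = (-68 + (4 - 1*20 + 2*20²)/(-1 + 20))² = (-68 + (4 - 20 + 2*400)/19)² = (-68 + (4 - 20 + 800)/19)² = (-68 + (1/19)*784)² = (-68 + 784/19)² = (-508/19)² = 258064/361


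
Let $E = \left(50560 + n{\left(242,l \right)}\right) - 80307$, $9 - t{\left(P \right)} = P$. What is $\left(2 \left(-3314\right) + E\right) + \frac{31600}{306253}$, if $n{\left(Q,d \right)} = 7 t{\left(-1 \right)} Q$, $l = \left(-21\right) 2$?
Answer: $- \frac{5951995455}{306253} \approx -19435.0$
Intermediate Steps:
$t{\left(P \right)} = 9 - P$
$l = -42$
$n{\left(Q,d \right)} = 70 Q$ ($n{\left(Q,d \right)} = 7 \left(9 - -1\right) Q = 7 \left(9 + 1\right) Q = 7 \cdot 10 Q = 70 Q$)
$E = -12807$ ($E = \left(50560 + 70 \cdot 242\right) - 80307 = \left(50560 + 16940\right) - 80307 = 67500 - 80307 = -12807$)
$\left(2 \left(-3314\right) + E\right) + \frac{31600}{306253} = \left(2 \left(-3314\right) - 12807\right) + \frac{31600}{306253} = \left(-6628 - 12807\right) + 31600 \cdot \frac{1}{306253} = -19435 + \frac{31600}{306253} = - \frac{5951995455}{306253}$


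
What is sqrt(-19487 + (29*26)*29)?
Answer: sqrt(2379) ≈ 48.775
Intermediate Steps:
sqrt(-19487 + (29*26)*29) = sqrt(-19487 + 754*29) = sqrt(-19487 + 21866) = sqrt(2379)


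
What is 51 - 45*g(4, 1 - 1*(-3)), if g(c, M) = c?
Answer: -129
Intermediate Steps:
51 - 45*g(4, 1 - 1*(-3)) = 51 - 45*4 = 51 - 180 = -129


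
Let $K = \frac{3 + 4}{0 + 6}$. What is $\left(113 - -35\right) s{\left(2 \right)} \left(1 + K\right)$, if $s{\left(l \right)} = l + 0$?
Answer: $\frac{1924}{3} \approx 641.33$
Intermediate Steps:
$s{\left(l \right)} = l$
$K = \frac{7}{6} \approx 1.1667$
$\left(113 - -35\right) s{\left(2 \right)} \left(1 + K\right) = \left(113 - -35\right) 2 \left(1 + \frac{7}{6}\right) = \left(113 + 35\right) 2 \cdot \frac{13}{6} = 148 \cdot \frac{13}{3} = \frac{1924}{3}$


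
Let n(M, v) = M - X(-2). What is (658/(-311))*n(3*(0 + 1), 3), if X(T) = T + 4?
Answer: -658/311 ≈ -2.1158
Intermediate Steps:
X(T) = 4 + T
n(M, v) = -2 + M (n(M, v) = M - (4 - 2) = M - 1*2 = M - 2 = -2 + M)
(658/(-311))*n(3*(0 + 1), 3) = (658/(-311))*(-2 + 3*(0 + 1)) = (658*(-1/311))*(-2 + 3*1) = -658*(-2 + 3)/311 = -658/311*1 = -658/311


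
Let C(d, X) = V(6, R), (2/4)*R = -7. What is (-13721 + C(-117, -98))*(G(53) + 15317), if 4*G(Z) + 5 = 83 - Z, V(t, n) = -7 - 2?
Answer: -420776445/2 ≈ -2.1039e+8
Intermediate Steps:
R = -14 (R = 2*(-7) = -14)
V(t, n) = -9
C(d, X) = -9
G(Z) = 39/2 - Z/4 (G(Z) = -5/4 + (83 - Z)/4 = -5/4 + (83/4 - Z/4) = 39/2 - Z/4)
(-13721 + C(-117, -98))*(G(53) + 15317) = (-13721 - 9)*((39/2 - ¼*53) + 15317) = -13730*((39/2 - 53/4) + 15317) = -13730*(25/4 + 15317) = -13730*61293/4 = -420776445/2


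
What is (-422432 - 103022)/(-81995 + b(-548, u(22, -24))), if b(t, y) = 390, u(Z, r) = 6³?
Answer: 525454/81605 ≈ 6.4390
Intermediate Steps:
u(Z, r) = 216
(-422432 - 103022)/(-81995 + b(-548, u(22, -24))) = (-422432 - 103022)/(-81995 + 390) = -525454/(-81605) = -525454*(-1/81605) = 525454/81605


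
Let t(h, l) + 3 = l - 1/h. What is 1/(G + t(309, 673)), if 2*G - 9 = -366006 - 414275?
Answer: -309/120344995 ≈ -2.5676e-6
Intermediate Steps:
t(h, l) = -3 + l - 1/h (t(h, l) = -3 + (l - 1/h) = -3 + l - 1/h)
G = -390136 (G = 9/2 + (-366006 - 414275)/2 = 9/2 + (½)*(-780281) = 9/2 - 780281/2 = -390136)
1/(G + t(309, 673)) = 1/(-390136 + (-3 + 673 - 1/309)) = 1/(-390136 + 207029/309) = 1/(-120344995/309) = -309/120344995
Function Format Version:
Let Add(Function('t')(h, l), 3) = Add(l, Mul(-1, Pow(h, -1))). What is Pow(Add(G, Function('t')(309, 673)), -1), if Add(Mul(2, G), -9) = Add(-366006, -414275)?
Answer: Rational(-309, 120344995) ≈ -2.5676e-6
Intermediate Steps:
Function('t')(h, l) = Add(-3, l, Mul(-1, Pow(h, -1))) (Function('t')(h, l) = Add(-3, Add(l, Mul(-1, Pow(h, -1)))) = Add(-3, l, Mul(-1, Pow(h, -1))))
G = -390136 (G = Add(Rational(9, 2), Mul(Rational(1, 2), Add(-366006, -414275))) = Add(Rational(9, 2), Mul(Rational(1, 2), -780281)) = Add(Rational(9, 2), Rational(-780281, 2)) = -390136)
Pow(Add(G, Function('t')(309, 673)), -1) = Pow(Add(-390136, Add(-3, 673, Mul(-1, Pow(309, -1)))), -1) = Pow(Add(-390136, Add(-3, 673, Mul(-1, Rational(1, 309)))), -1) = Pow(Add(-390136, Add(-3, 673, Rational(-1, 309))), -1) = Pow(Add(-390136, Rational(207029, 309)), -1) = Pow(Rational(-120344995, 309), -1) = Rational(-309, 120344995)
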